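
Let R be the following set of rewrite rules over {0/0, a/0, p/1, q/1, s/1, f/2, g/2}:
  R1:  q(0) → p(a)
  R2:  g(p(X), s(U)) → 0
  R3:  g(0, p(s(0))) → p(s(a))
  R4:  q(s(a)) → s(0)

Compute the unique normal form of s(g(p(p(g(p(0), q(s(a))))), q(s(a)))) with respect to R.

1. s(g(p(p(g(p(0), q(s(a))))), q(s(a))))  →  s(g(p(p(g(p(0), s(0)))), q(s(a))))   [R4 at 1.1.1.1.2]
2. s(g(p(p(g(p(0), s(0)))), q(s(a))))  →  s(g(p(p(0)), q(s(a))))   [R2 at 1.1.1.1]
3. s(g(p(p(0)), q(s(a))))  →  s(g(p(p(0)), s(0)))   [R4 at 1.2]
4. s(g(p(p(0)), s(0)))  →  s(0)   [R2 at 1]

s(0)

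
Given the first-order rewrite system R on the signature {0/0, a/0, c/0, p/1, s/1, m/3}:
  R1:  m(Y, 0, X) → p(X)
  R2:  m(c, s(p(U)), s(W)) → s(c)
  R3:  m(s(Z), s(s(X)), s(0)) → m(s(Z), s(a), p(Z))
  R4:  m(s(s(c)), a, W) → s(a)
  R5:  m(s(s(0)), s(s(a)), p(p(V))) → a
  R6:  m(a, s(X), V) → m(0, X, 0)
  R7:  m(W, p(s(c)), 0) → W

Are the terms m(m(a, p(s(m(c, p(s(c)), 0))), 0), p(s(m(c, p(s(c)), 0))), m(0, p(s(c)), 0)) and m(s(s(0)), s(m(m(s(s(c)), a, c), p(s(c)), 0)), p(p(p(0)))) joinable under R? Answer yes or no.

yes — NF(t₁) = a, NF(t₂) = a

Reduce t₁ = m(m(a, p(s(m(c, p(s(c)), 0))), 0), p(s(m(c, p(s(c)), 0))), m(0, p(s(c)), 0)):
1. m(m(a, p(s(m(c, p(s(c)), 0))), 0), p(s(m(c, p(s(c)), 0))), m(0, p(s(c)), 0))  →  m(m(a, p(s(c)), 0), p(s(m(c, p(s(c)), 0))), m(0, p(s(c)), 0))   [R7 at 1.2.1.1]
2. m(m(a, p(s(c)), 0), p(s(m(c, p(s(c)), 0))), m(0, p(s(c)), 0))  →  m(a, p(s(m(c, p(s(c)), 0))), m(0, p(s(c)), 0))   [R7 at 1]
3. m(a, p(s(m(c, p(s(c)), 0))), m(0, p(s(c)), 0))  →  m(a, p(s(c)), m(0, p(s(c)), 0))   [R7 at 2.1.1]
4. m(a, p(s(c)), m(0, p(s(c)), 0))  →  m(a, p(s(c)), 0)   [R7 at 3]
5. m(a, p(s(c)), 0)  →  a   [R7 at ε]

Reduce t₂ = m(s(s(0)), s(m(m(s(s(c)), a, c), p(s(c)), 0)), p(p(p(0)))):
1. m(s(s(0)), s(m(m(s(s(c)), a, c), p(s(c)), 0)), p(p(p(0))))  →  m(s(s(0)), s(m(s(s(c)), a, c)), p(p(p(0))))   [R7 at 2.1]
2. m(s(s(0)), s(m(s(s(c)), a, c)), p(p(p(0))))  →  m(s(s(0)), s(s(a)), p(p(p(0))))   [R4 at 2.1]
3. m(s(s(0)), s(s(a)), p(p(p(0))))  →  a   [R5 at ε]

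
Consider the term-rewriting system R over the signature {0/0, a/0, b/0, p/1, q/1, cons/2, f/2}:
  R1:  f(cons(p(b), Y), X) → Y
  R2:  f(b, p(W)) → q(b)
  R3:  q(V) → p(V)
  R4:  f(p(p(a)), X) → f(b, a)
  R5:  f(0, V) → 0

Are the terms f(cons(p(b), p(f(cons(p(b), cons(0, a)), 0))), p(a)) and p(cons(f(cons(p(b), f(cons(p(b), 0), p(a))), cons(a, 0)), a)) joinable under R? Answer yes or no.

yes — NF(t₁) = p(cons(0, a)), NF(t₂) = p(cons(0, a))

Reduce t₁ = f(cons(p(b), p(f(cons(p(b), cons(0, a)), 0))), p(a)):
1. f(cons(p(b), p(f(cons(p(b), cons(0, a)), 0))), p(a))  →  p(f(cons(p(b), cons(0, a)), 0))   [R1 at ε]
2. p(f(cons(p(b), cons(0, a)), 0))  →  p(cons(0, a))   [R1 at 1]

Reduce t₂ = p(cons(f(cons(p(b), f(cons(p(b), 0), p(a))), cons(a, 0)), a)):
1. p(cons(f(cons(p(b), f(cons(p(b), 0), p(a))), cons(a, 0)), a))  →  p(cons(f(cons(p(b), 0), p(a)), a))   [R1 at 1.1]
2. p(cons(f(cons(p(b), 0), p(a)), a))  →  p(cons(0, a))   [R1 at 1.1]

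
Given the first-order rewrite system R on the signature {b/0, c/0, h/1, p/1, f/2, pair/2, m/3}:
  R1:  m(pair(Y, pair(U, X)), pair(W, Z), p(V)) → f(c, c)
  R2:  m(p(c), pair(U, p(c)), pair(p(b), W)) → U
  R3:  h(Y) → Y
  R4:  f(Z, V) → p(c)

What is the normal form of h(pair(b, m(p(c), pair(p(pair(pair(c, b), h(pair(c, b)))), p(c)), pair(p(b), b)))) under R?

pair(b, p(pair(pair(c, b), pair(c, b))))

1. h(pair(b, m(p(c), pair(p(pair(pair(c, b), h(pair(c, b)))), p(c)), pair(p(b), b))))  →  pair(b, m(p(c), pair(p(pair(pair(c, b), h(pair(c, b)))), p(c)), pair(p(b), b)))   [R3 at ε]
2. pair(b, m(p(c), pair(p(pair(pair(c, b), h(pair(c, b)))), p(c)), pair(p(b), b)))  →  pair(b, p(pair(pair(c, b), h(pair(c, b)))))   [R2 at 2]
3. pair(b, p(pair(pair(c, b), h(pair(c, b)))))  →  pair(b, p(pair(pair(c, b), pair(c, b))))   [R3 at 2.1.2]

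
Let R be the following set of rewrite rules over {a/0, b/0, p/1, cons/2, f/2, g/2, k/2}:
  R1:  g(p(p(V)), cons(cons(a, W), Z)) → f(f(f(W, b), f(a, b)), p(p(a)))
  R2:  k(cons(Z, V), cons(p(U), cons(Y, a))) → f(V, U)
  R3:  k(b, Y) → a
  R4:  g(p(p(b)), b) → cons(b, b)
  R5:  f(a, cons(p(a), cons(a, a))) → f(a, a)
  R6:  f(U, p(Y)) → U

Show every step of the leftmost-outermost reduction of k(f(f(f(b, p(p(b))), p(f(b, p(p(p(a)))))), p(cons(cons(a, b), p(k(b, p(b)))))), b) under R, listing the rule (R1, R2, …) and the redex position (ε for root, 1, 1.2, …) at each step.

1. k(f(f(f(b, p(p(b))), p(f(b, p(p(p(a)))))), p(cons(cons(a, b), p(k(b, p(b)))))), b)  →  k(f(f(b, p(p(b))), p(f(b, p(p(p(a)))))), b)   [R6 at 1]
2. k(f(f(b, p(p(b))), p(f(b, p(p(p(a)))))), b)  →  k(f(b, p(p(b))), b)   [R6 at 1]
3. k(f(b, p(p(b))), b)  →  k(b, b)   [R6 at 1]
4. k(b, b)  →  a   [R3 at ε]

a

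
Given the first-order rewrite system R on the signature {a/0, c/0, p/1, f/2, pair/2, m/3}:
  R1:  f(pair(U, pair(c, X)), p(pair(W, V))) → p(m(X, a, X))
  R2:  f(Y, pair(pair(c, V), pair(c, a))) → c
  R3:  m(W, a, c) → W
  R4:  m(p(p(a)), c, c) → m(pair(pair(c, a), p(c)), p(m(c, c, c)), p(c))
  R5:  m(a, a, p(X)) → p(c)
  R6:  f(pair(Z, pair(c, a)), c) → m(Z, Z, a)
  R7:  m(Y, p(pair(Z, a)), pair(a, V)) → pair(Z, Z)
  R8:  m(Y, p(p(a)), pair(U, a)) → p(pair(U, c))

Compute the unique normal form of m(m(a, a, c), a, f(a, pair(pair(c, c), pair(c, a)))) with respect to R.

a

1. m(m(a, a, c), a, f(a, pair(pair(c, c), pair(c, a))))  →  m(a, a, f(a, pair(pair(c, c), pair(c, a))))   [R3 at 1]
2. m(a, a, f(a, pair(pair(c, c), pair(c, a))))  →  m(a, a, c)   [R2 at 3]
3. m(a, a, c)  →  a   [R3 at ε]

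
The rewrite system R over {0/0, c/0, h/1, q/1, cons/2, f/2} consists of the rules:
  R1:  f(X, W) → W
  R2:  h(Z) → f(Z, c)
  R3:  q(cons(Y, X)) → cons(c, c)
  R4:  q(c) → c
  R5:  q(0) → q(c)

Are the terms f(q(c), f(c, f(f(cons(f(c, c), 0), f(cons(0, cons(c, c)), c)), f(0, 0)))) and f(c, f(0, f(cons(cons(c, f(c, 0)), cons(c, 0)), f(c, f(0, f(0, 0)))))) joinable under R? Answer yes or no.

Reduce t₁ = f(q(c), f(c, f(f(cons(f(c, c), 0), f(cons(0, cons(c, c)), c)), f(0, 0)))):
1. f(q(c), f(c, f(f(cons(f(c, c), 0), f(cons(0, cons(c, c)), c)), f(0, 0))))  →  f(c, f(f(cons(f(c, c), 0), f(cons(0, cons(c, c)), c)), f(0, 0)))   [R1 at ε]
2. f(c, f(f(cons(f(c, c), 0), f(cons(0, cons(c, c)), c)), f(0, 0)))  →  f(f(cons(f(c, c), 0), f(cons(0, cons(c, c)), c)), f(0, 0))   [R1 at ε]
3. f(f(cons(f(c, c), 0), f(cons(0, cons(c, c)), c)), f(0, 0))  →  f(0, 0)   [R1 at ε]
4. f(0, 0)  →  0   [R1 at ε]

Reduce t₂ = f(c, f(0, f(cons(cons(c, f(c, 0)), cons(c, 0)), f(c, f(0, f(0, 0)))))):
1. f(c, f(0, f(cons(cons(c, f(c, 0)), cons(c, 0)), f(c, f(0, f(0, 0))))))  →  f(0, f(cons(cons(c, f(c, 0)), cons(c, 0)), f(c, f(0, f(0, 0)))))   [R1 at ε]
2. f(0, f(cons(cons(c, f(c, 0)), cons(c, 0)), f(c, f(0, f(0, 0)))))  →  f(cons(cons(c, f(c, 0)), cons(c, 0)), f(c, f(0, f(0, 0))))   [R1 at ε]
3. f(cons(cons(c, f(c, 0)), cons(c, 0)), f(c, f(0, f(0, 0))))  →  f(c, f(0, f(0, 0)))   [R1 at ε]
4. f(c, f(0, f(0, 0)))  →  f(0, f(0, 0))   [R1 at ε]
5. f(0, f(0, 0))  →  f(0, 0)   [R1 at ε]
6. f(0, 0)  →  0   [R1 at ε]

yes — NF(t₁) = 0, NF(t₂) = 0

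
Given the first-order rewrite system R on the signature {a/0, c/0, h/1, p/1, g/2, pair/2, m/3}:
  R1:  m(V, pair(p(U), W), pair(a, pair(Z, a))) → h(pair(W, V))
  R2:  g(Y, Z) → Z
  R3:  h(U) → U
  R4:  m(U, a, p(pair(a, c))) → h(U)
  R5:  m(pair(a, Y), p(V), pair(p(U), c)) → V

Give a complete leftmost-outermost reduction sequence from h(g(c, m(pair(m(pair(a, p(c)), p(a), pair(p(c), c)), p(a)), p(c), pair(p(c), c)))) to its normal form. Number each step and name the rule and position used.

c

1. h(g(c, m(pair(m(pair(a, p(c)), p(a), pair(p(c), c)), p(a)), p(c), pair(p(c), c))))  →  g(c, m(pair(m(pair(a, p(c)), p(a), pair(p(c), c)), p(a)), p(c), pair(p(c), c)))   [R3 at ε]
2. g(c, m(pair(m(pair(a, p(c)), p(a), pair(p(c), c)), p(a)), p(c), pair(p(c), c)))  →  m(pair(m(pair(a, p(c)), p(a), pair(p(c), c)), p(a)), p(c), pair(p(c), c))   [R2 at ε]
3. m(pair(m(pair(a, p(c)), p(a), pair(p(c), c)), p(a)), p(c), pair(p(c), c))  →  m(pair(a, p(a)), p(c), pair(p(c), c))   [R5 at 1.1]
4. m(pair(a, p(a)), p(c), pair(p(c), c))  →  c   [R5 at ε]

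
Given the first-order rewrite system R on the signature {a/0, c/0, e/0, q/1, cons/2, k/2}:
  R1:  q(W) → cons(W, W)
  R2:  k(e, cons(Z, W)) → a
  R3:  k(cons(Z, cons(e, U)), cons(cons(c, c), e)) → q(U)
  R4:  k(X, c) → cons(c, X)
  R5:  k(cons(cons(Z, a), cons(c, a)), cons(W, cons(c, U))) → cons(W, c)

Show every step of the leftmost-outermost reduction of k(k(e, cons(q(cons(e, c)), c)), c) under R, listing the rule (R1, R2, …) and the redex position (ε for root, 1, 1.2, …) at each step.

1. k(k(e, cons(q(cons(e, c)), c)), c)  →  cons(c, k(e, cons(q(cons(e, c)), c)))   [R4 at ε]
2. cons(c, k(e, cons(q(cons(e, c)), c)))  →  cons(c, a)   [R2 at 2]

cons(c, a)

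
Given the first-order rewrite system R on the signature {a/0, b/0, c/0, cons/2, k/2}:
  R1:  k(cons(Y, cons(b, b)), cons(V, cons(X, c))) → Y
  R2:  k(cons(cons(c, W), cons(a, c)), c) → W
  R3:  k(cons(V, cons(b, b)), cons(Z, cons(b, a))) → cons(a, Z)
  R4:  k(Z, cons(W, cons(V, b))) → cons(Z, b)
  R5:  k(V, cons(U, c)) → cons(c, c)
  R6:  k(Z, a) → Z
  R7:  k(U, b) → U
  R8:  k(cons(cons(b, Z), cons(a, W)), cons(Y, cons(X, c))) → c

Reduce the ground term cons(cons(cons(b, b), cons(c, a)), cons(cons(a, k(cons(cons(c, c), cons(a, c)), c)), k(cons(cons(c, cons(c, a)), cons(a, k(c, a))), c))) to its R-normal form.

1. cons(cons(cons(b, b), cons(c, a)), cons(cons(a, k(cons(cons(c, c), cons(a, c)), c)), k(cons(cons(c, cons(c, a)), cons(a, k(c, a))), c)))  →  cons(cons(cons(b, b), cons(c, a)), cons(cons(a, c), k(cons(cons(c, cons(c, a)), cons(a, k(c, a))), c)))   [R2 at 2.1.2]
2. cons(cons(cons(b, b), cons(c, a)), cons(cons(a, c), k(cons(cons(c, cons(c, a)), cons(a, k(c, a))), c)))  →  cons(cons(cons(b, b), cons(c, a)), cons(cons(a, c), k(cons(cons(c, cons(c, a)), cons(a, c)), c)))   [R6 at 2.2.1.2.2]
3. cons(cons(cons(b, b), cons(c, a)), cons(cons(a, c), k(cons(cons(c, cons(c, a)), cons(a, c)), c)))  →  cons(cons(cons(b, b), cons(c, a)), cons(cons(a, c), cons(c, a)))   [R2 at 2.2]

cons(cons(cons(b, b), cons(c, a)), cons(cons(a, c), cons(c, a)))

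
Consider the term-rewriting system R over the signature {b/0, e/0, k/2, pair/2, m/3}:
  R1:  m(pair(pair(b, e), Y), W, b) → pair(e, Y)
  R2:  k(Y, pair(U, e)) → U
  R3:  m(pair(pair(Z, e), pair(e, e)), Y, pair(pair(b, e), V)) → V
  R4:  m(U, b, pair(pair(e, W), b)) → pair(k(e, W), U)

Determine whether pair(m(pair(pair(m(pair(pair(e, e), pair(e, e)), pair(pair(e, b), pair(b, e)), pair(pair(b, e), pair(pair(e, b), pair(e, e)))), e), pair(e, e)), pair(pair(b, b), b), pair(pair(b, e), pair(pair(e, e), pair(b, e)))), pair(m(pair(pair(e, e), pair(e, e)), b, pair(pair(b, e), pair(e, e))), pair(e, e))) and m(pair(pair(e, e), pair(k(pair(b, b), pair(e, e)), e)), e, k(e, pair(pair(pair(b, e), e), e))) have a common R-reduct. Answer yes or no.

Reduce t₁ = pair(m(pair(pair(m(pair(pair(e, e), pair(e, e)), pair(pair(e, b), pair(b, e)), pair(pair(b, e), pair(pair(e, b), pair(e, e)))), e), pair(e, e)), pair(pair(b, b), b), pair(pair(b, e), pair(pair(e, e), pair(b, e)))), pair(m(pair(pair(e, e), pair(e, e)), b, pair(pair(b, e), pair(e, e))), pair(e, e))):
1. pair(m(pair(pair(m(pair(pair(e, e), pair(e, e)), pair(pair(e, b), pair(b, e)), pair(pair(b, e), pair(pair(e, b), pair(e, e)))), e), pair(e, e)), pair(pair(b, b), b), pair(pair(b, e), pair(pair(e, e), pair(b, e)))), pair(m(pair(pair(e, e), pair(e, e)), b, pair(pair(b, e), pair(e, e))), pair(e, e)))  →  pair(pair(pair(e, e), pair(b, e)), pair(m(pair(pair(e, e), pair(e, e)), b, pair(pair(b, e), pair(e, e))), pair(e, e)))   [R3 at 1]
2. pair(pair(pair(e, e), pair(b, e)), pair(m(pair(pair(e, e), pair(e, e)), b, pair(pair(b, e), pair(e, e))), pair(e, e)))  →  pair(pair(pair(e, e), pair(b, e)), pair(pair(e, e), pair(e, e)))   [R3 at 2.1]

Reduce t₂ = m(pair(pair(e, e), pair(k(pair(b, b), pair(e, e)), e)), e, k(e, pair(pair(pair(b, e), e), e))):
1. m(pair(pair(e, e), pair(k(pair(b, b), pair(e, e)), e)), e, k(e, pair(pair(pair(b, e), e), e)))  →  m(pair(pair(e, e), pair(e, e)), e, k(e, pair(pair(pair(b, e), e), e)))   [R2 at 1.2.1]
2. m(pair(pair(e, e), pair(e, e)), e, k(e, pair(pair(pair(b, e), e), e)))  →  m(pair(pair(e, e), pair(e, e)), e, pair(pair(b, e), e))   [R2 at 3]
3. m(pair(pair(e, e), pair(e, e)), e, pair(pair(b, e), e))  →  e   [R3 at ε]

no — NF(t₁) = pair(pair(pair(e, e), pair(b, e)), pair(pair(e, e), pair(e, e))), NF(t₂) = e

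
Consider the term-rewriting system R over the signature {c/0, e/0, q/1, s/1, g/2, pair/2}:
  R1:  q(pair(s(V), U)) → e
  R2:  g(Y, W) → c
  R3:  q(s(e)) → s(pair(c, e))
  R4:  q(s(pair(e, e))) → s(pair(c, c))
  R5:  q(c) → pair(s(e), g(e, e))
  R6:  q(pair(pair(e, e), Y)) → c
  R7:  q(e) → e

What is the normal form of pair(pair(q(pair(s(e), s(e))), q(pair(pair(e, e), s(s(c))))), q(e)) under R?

1. pair(pair(q(pair(s(e), s(e))), q(pair(pair(e, e), s(s(c))))), q(e))  →  pair(pair(e, q(pair(pair(e, e), s(s(c))))), q(e))   [R1 at 1.1]
2. pair(pair(e, q(pair(pair(e, e), s(s(c))))), q(e))  →  pair(pair(e, c), q(e))   [R6 at 1.2]
3. pair(pair(e, c), q(e))  →  pair(pair(e, c), e)   [R7 at 2]

pair(pair(e, c), e)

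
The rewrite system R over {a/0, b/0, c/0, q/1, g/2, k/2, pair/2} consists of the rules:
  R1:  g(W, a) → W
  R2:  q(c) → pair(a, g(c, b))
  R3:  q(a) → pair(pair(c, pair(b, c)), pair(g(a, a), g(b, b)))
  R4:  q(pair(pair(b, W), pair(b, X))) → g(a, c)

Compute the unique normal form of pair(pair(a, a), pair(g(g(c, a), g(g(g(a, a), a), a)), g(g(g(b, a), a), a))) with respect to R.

pair(pair(a, a), pair(c, b))

1. pair(pair(a, a), pair(g(g(c, a), g(g(g(a, a), a), a)), g(g(g(b, a), a), a)))  →  pair(pair(a, a), pair(g(c, g(g(g(a, a), a), a)), g(g(g(b, a), a), a)))   [R1 at 2.1.1]
2. pair(pair(a, a), pair(g(c, g(g(g(a, a), a), a)), g(g(g(b, a), a), a)))  →  pair(pair(a, a), pair(g(c, g(g(a, a), a)), g(g(g(b, a), a), a)))   [R1 at 2.1.2]
3. pair(pair(a, a), pair(g(c, g(g(a, a), a)), g(g(g(b, a), a), a)))  →  pair(pair(a, a), pair(g(c, g(a, a)), g(g(g(b, a), a), a)))   [R1 at 2.1.2]
4. pair(pair(a, a), pair(g(c, g(a, a)), g(g(g(b, a), a), a)))  →  pair(pair(a, a), pair(g(c, a), g(g(g(b, a), a), a)))   [R1 at 2.1.2]
5. pair(pair(a, a), pair(g(c, a), g(g(g(b, a), a), a)))  →  pair(pair(a, a), pair(c, g(g(g(b, a), a), a)))   [R1 at 2.1]
6. pair(pair(a, a), pair(c, g(g(g(b, a), a), a)))  →  pair(pair(a, a), pair(c, g(g(b, a), a)))   [R1 at 2.2]
7. pair(pair(a, a), pair(c, g(g(b, a), a)))  →  pair(pair(a, a), pair(c, g(b, a)))   [R1 at 2.2]
8. pair(pair(a, a), pair(c, g(b, a)))  →  pair(pair(a, a), pair(c, b))   [R1 at 2.2]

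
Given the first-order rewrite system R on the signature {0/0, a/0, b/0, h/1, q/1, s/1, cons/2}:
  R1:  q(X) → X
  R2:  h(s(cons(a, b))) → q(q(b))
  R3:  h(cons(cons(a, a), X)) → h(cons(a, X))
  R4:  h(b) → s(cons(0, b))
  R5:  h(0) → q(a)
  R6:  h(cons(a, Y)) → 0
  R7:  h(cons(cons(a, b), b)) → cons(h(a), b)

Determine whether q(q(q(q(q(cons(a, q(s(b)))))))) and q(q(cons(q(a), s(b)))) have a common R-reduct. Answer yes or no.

Reduce t₁ = q(q(q(q(q(cons(a, q(s(b)))))))):
1. q(q(q(q(q(cons(a, q(s(b))))))))  →  q(q(q(q(cons(a, q(s(b)))))))   [R1 at ε]
2. q(q(q(q(cons(a, q(s(b)))))))  →  q(q(q(cons(a, q(s(b))))))   [R1 at ε]
3. q(q(q(cons(a, q(s(b))))))  →  q(q(cons(a, q(s(b)))))   [R1 at ε]
4. q(q(cons(a, q(s(b)))))  →  q(cons(a, q(s(b))))   [R1 at ε]
5. q(cons(a, q(s(b))))  →  cons(a, q(s(b)))   [R1 at ε]
6. cons(a, q(s(b)))  →  cons(a, s(b))   [R1 at 2]

Reduce t₂ = q(q(cons(q(a), s(b)))):
1. q(q(cons(q(a), s(b))))  →  q(cons(q(a), s(b)))   [R1 at ε]
2. q(cons(q(a), s(b)))  →  cons(q(a), s(b))   [R1 at ε]
3. cons(q(a), s(b))  →  cons(a, s(b))   [R1 at 1]

yes — NF(t₁) = cons(a, s(b)), NF(t₂) = cons(a, s(b))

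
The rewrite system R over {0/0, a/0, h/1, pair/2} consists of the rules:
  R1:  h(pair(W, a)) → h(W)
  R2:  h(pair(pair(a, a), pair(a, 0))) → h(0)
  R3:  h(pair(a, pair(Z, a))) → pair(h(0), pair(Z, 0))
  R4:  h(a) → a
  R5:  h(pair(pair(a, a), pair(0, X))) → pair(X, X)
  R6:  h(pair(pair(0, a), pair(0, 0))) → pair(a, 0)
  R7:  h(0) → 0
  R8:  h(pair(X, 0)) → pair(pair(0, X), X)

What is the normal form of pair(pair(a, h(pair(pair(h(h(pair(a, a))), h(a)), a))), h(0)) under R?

1. pair(pair(a, h(pair(pair(h(h(pair(a, a))), h(a)), a))), h(0))  →  pair(pair(a, h(pair(h(h(pair(a, a))), h(a)))), h(0))   [R1 at 1.2]
2. pair(pair(a, h(pair(h(h(pair(a, a))), h(a)))), h(0))  →  pair(pair(a, h(pair(h(h(a)), h(a)))), h(0))   [R1 at 1.2.1.1.1]
3. pair(pair(a, h(pair(h(h(a)), h(a)))), h(0))  →  pair(pair(a, h(pair(h(a), h(a)))), h(0))   [R4 at 1.2.1.1.1]
4. pair(pair(a, h(pair(h(a), h(a)))), h(0))  →  pair(pair(a, h(pair(a, h(a)))), h(0))   [R4 at 1.2.1.1]
5. pair(pair(a, h(pair(a, h(a)))), h(0))  →  pair(pair(a, h(pair(a, a))), h(0))   [R4 at 1.2.1.2]
6. pair(pair(a, h(pair(a, a))), h(0))  →  pair(pair(a, h(a)), h(0))   [R1 at 1.2]
7. pair(pair(a, h(a)), h(0))  →  pair(pair(a, a), h(0))   [R4 at 1.2]
8. pair(pair(a, a), h(0))  →  pair(pair(a, a), 0)   [R7 at 2]

pair(pair(a, a), 0)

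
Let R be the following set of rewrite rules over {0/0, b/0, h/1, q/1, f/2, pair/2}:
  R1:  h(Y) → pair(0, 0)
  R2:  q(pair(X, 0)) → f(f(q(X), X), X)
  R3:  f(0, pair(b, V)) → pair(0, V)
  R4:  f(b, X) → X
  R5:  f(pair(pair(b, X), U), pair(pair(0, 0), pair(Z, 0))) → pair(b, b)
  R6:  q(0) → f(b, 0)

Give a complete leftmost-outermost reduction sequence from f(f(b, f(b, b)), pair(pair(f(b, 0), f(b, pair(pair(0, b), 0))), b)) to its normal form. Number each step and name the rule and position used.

1. f(f(b, f(b, b)), pair(pair(f(b, 0), f(b, pair(pair(0, b), 0))), b))  →  f(f(b, b), pair(pair(f(b, 0), f(b, pair(pair(0, b), 0))), b))   [R4 at 1]
2. f(f(b, b), pair(pair(f(b, 0), f(b, pair(pair(0, b), 0))), b))  →  f(b, pair(pair(f(b, 0), f(b, pair(pair(0, b), 0))), b))   [R4 at 1]
3. f(b, pair(pair(f(b, 0), f(b, pair(pair(0, b), 0))), b))  →  pair(pair(f(b, 0), f(b, pair(pair(0, b), 0))), b)   [R4 at ε]
4. pair(pair(f(b, 0), f(b, pair(pair(0, b), 0))), b)  →  pair(pair(0, f(b, pair(pair(0, b), 0))), b)   [R4 at 1.1]
5. pair(pair(0, f(b, pair(pair(0, b), 0))), b)  →  pair(pair(0, pair(pair(0, b), 0)), b)   [R4 at 1.2]

pair(pair(0, pair(pair(0, b), 0)), b)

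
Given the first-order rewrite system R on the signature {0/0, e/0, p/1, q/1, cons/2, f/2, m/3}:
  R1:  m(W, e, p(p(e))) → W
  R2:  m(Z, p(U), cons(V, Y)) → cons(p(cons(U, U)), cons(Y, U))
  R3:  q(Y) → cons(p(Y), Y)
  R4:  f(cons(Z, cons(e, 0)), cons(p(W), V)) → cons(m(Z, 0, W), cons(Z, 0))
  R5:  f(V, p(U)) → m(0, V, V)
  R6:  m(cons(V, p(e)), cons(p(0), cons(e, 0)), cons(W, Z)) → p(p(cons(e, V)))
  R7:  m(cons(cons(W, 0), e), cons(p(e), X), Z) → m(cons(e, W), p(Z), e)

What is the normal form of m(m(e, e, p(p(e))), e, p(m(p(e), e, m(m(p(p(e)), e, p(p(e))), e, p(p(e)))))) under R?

1. m(m(e, e, p(p(e))), e, p(m(p(e), e, m(m(p(p(e)), e, p(p(e))), e, p(p(e))))))  →  m(e, e, p(m(p(e), e, m(m(p(p(e)), e, p(p(e))), e, p(p(e))))))   [R1 at 1]
2. m(e, e, p(m(p(e), e, m(m(p(p(e)), e, p(p(e))), e, p(p(e))))))  →  m(e, e, p(m(p(e), e, m(p(p(e)), e, p(p(e))))))   [R1 at 3.1.3]
3. m(e, e, p(m(p(e), e, m(p(p(e)), e, p(p(e))))))  →  m(e, e, p(m(p(e), e, p(p(e)))))   [R1 at 3.1.3]
4. m(e, e, p(m(p(e), e, p(p(e)))))  →  m(e, e, p(p(e)))   [R1 at 3.1]
5. m(e, e, p(p(e)))  →  e   [R1 at ε]

e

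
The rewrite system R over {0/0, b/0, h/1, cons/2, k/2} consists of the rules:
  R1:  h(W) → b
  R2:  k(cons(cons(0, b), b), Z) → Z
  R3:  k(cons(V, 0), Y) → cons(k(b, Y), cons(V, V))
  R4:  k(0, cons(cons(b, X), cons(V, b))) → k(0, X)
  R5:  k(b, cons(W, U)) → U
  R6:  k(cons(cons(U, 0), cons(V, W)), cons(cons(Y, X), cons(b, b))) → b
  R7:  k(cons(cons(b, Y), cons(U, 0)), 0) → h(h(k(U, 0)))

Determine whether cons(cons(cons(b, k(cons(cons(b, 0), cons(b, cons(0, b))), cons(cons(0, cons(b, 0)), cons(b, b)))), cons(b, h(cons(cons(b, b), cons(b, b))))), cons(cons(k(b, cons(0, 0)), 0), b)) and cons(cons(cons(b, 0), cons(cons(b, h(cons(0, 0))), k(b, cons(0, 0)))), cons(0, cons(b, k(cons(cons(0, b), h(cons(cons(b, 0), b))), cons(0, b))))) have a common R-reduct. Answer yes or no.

Reduce t₁ = cons(cons(cons(b, k(cons(cons(b, 0), cons(b, cons(0, b))), cons(cons(0, cons(b, 0)), cons(b, b)))), cons(b, h(cons(cons(b, b), cons(b, b))))), cons(cons(k(b, cons(0, 0)), 0), b)):
1. cons(cons(cons(b, k(cons(cons(b, 0), cons(b, cons(0, b))), cons(cons(0, cons(b, 0)), cons(b, b)))), cons(b, h(cons(cons(b, b), cons(b, b))))), cons(cons(k(b, cons(0, 0)), 0), b))  →  cons(cons(cons(b, b), cons(b, h(cons(cons(b, b), cons(b, b))))), cons(cons(k(b, cons(0, 0)), 0), b))   [R6 at 1.1.2]
2. cons(cons(cons(b, b), cons(b, h(cons(cons(b, b), cons(b, b))))), cons(cons(k(b, cons(0, 0)), 0), b))  →  cons(cons(cons(b, b), cons(b, b)), cons(cons(k(b, cons(0, 0)), 0), b))   [R1 at 1.2.2]
3. cons(cons(cons(b, b), cons(b, b)), cons(cons(k(b, cons(0, 0)), 0), b))  →  cons(cons(cons(b, b), cons(b, b)), cons(cons(0, 0), b))   [R5 at 2.1.1]

Reduce t₂ = cons(cons(cons(b, 0), cons(cons(b, h(cons(0, 0))), k(b, cons(0, 0)))), cons(0, cons(b, k(cons(cons(0, b), h(cons(cons(b, 0), b))), cons(0, b))))):
1. cons(cons(cons(b, 0), cons(cons(b, h(cons(0, 0))), k(b, cons(0, 0)))), cons(0, cons(b, k(cons(cons(0, b), h(cons(cons(b, 0), b))), cons(0, b)))))  →  cons(cons(cons(b, 0), cons(cons(b, b), k(b, cons(0, 0)))), cons(0, cons(b, k(cons(cons(0, b), h(cons(cons(b, 0), b))), cons(0, b)))))   [R1 at 1.2.1.2]
2. cons(cons(cons(b, 0), cons(cons(b, b), k(b, cons(0, 0)))), cons(0, cons(b, k(cons(cons(0, b), h(cons(cons(b, 0), b))), cons(0, b)))))  →  cons(cons(cons(b, 0), cons(cons(b, b), 0)), cons(0, cons(b, k(cons(cons(0, b), h(cons(cons(b, 0), b))), cons(0, b)))))   [R5 at 1.2.2]
3. cons(cons(cons(b, 0), cons(cons(b, b), 0)), cons(0, cons(b, k(cons(cons(0, b), h(cons(cons(b, 0), b))), cons(0, b)))))  →  cons(cons(cons(b, 0), cons(cons(b, b), 0)), cons(0, cons(b, k(cons(cons(0, b), b), cons(0, b)))))   [R1 at 2.2.2.1.2]
4. cons(cons(cons(b, 0), cons(cons(b, b), 0)), cons(0, cons(b, k(cons(cons(0, b), b), cons(0, b)))))  →  cons(cons(cons(b, 0), cons(cons(b, b), 0)), cons(0, cons(b, cons(0, b))))   [R2 at 2.2.2]

no — NF(t₁) = cons(cons(cons(b, b), cons(b, b)), cons(cons(0, 0), b)), NF(t₂) = cons(cons(cons(b, 0), cons(cons(b, b), 0)), cons(0, cons(b, cons(0, b))))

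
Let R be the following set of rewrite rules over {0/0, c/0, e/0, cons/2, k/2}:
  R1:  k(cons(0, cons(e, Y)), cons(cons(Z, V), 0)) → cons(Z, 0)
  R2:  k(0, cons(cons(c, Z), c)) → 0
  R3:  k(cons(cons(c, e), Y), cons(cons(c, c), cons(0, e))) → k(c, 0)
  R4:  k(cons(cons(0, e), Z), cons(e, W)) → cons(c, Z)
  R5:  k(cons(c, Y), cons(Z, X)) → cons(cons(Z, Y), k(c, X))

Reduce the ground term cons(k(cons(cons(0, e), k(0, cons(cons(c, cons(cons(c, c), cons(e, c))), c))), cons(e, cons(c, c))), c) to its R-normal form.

1. cons(k(cons(cons(0, e), k(0, cons(cons(c, cons(cons(c, c), cons(e, c))), c))), cons(e, cons(c, c))), c)  →  cons(cons(c, k(0, cons(cons(c, cons(cons(c, c), cons(e, c))), c))), c)   [R4 at 1]
2. cons(cons(c, k(0, cons(cons(c, cons(cons(c, c), cons(e, c))), c))), c)  →  cons(cons(c, 0), c)   [R2 at 1.2]

cons(cons(c, 0), c)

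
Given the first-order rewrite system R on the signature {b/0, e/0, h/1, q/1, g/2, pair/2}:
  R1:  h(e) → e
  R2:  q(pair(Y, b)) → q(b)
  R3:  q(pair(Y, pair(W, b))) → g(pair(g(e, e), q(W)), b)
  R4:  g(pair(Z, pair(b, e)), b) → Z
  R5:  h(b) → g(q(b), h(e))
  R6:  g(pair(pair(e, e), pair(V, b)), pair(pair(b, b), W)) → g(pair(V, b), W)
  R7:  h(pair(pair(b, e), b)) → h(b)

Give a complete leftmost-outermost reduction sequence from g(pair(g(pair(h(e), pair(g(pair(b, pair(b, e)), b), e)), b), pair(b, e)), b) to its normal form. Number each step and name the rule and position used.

1. g(pair(g(pair(h(e), pair(g(pair(b, pair(b, e)), b), e)), b), pair(b, e)), b)  →  g(pair(h(e), pair(g(pair(b, pair(b, e)), b), e)), b)   [R4 at ε]
2. g(pair(h(e), pair(g(pair(b, pair(b, e)), b), e)), b)  →  g(pair(e, pair(g(pair(b, pair(b, e)), b), e)), b)   [R1 at 1.1]
3. g(pair(e, pair(g(pair(b, pair(b, e)), b), e)), b)  →  g(pair(e, pair(b, e)), b)   [R4 at 1.2.1]
4. g(pair(e, pair(b, e)), b)  →  e   [R4 at ε]

e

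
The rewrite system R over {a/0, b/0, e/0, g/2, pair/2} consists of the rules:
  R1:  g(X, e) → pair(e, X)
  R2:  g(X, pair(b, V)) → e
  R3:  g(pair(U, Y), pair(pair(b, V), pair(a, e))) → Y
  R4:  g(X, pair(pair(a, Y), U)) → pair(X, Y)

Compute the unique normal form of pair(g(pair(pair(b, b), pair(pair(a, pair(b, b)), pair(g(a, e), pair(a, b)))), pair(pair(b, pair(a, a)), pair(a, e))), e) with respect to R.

1. pair(g(pair(pair(b, b), pair(pair(a, pair(b, b)), pair(g(a, e), pair(a, b)))), pair(pair(b, pair(a, a)), pair(a, e))), e)  →  pair(pair(pair(a, pair(b, b)), pair(g(a, e), pair(a, b))), e)   [R3 at 1]
2. pair(pair(pair(a, pair(b, b)), pair(g(a, e), pair(a, b))), e)  →  pair(pair(pair(a, pair(b, b)), pair(pair(e, a), pair(a, b))), e)   [R1 at 1.2.1]

pair(pair(pair(a, pair(b, b)), pair(pair(e, a), pair(a, b))), e)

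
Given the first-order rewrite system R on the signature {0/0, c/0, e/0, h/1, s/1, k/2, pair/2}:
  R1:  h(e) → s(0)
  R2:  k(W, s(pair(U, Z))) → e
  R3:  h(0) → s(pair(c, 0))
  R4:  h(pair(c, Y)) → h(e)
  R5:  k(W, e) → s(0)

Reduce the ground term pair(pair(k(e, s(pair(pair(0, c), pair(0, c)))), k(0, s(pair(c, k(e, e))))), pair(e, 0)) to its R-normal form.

1. pair(pair(k(e, s(pair(pair(0, c), pair(0, c)))), k(0, s(pair(c, k(e, e))))), pair(e, 0))  →  pair(pair(e, k(0, s(pair(c, k(e, e))))), pair(e, 0))   [R2 at 1.1]
2. pair(pair(e, k(0, s(pair(c, k(e, e))))), pair(e, 0))  →  pair(pair(e, e), pair(e, 0))   [R2 at 1.2]

pair(pair(e, e), pair(e, 0))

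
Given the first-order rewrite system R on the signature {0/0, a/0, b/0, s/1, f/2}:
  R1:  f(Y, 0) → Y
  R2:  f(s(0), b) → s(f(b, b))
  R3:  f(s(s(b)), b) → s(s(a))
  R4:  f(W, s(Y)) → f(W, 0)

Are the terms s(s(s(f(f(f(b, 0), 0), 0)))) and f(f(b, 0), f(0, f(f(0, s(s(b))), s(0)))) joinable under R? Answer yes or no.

Reduce t₁ = s(s(s(f(f(f(b, 0), 0), 0)))):
1. s(s(s(f(f(f(b, 0), 0), 0))))  →  s(s(s(f(f(b, 0), 0))))   [R1 at 1.1.1]
2. s(s(s(f(f(b, 0), 0))))  →  s(s(s(f(b, 0))))   [R1 at 1.1.1]
3. s(s(s(f(b, 0))))  →  s(s(s(b)))   [R1 at 1.1.1]

Reduce t₂ = f(f(b, 0), f(0, f(f(0, s(s(b))), s(0)))):
1. f(f(b, 0), f(0, f(f(0, s(s(b))), s(0))))  →  f(b, f(0, f(f(0, s(s(b))), s(0))))   [R1 at 1]
2. f(b, f(0, f(f(0, s(s(b))), s(0))))  →  f(b, f(0, f(f(0, s(s(b))), 0)))   [R4 at 2.2]
3. f(b, f(0, f(f(0, s(s(b))), 0)))  →  f(b, f(0, f(0, s(s(b)))))   [R1 at 2.2]
4. f(b, f(0, f(0, s(s(b)))))  →  f(b, f(0, f(0, 0)))   [R4 at 2.2]
5. f(b, f(0, f(0, 0)))  →  f(b, f(0, 0))   [R1 at 2.2]
6. f(b, f(0, 0))  →  f(b, 0)   [R1 at 2]
7. f(b, 0)  →  b   [R1 at ε]

no — NF(t₁) = s(s(s(b))), NF(t₂) = b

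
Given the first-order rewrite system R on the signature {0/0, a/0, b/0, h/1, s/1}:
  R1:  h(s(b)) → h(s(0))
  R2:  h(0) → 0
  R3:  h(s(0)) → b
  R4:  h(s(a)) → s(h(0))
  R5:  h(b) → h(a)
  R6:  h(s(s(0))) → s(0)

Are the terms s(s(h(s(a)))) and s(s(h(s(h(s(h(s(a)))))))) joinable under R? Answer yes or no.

Reduce t₁ = s(s(h(s(a)))):
1. s(s(h(s(a))))  →  s(s(s(h(0))))   [R4 at 1.1]
2. s(s(s(h(0))))  →  s(s(s(0)))   [R2 at 1.1.1]

Reduce t₂ = s(s(h(s(h(s(h(s(a)))))))):
1. s(s(h(s(h(s(h(s(a))))))))  →  s(s(h(s(h(s(s(h(0))))))))   [R4 at 1.1.1.1.1.1]
2. s(s(h(s(h(s(s(h(0))))))))  →  s(s(h(s(h(s(s(0)))))))   [R2 at 1.1.1.1.1.1.1]
3. s(s(h(s(h(s(s(0)))))))  →  s(s(h(s(s(0)))))   [R6 at 1.1.1.1]
4. s(s(h(s(s(0)))))  →  s(s(s(0)))   [R6 at 1.1]

yes — NF(t₁) = s(s(s(0))), NF(t₂) = s(s(s(0)))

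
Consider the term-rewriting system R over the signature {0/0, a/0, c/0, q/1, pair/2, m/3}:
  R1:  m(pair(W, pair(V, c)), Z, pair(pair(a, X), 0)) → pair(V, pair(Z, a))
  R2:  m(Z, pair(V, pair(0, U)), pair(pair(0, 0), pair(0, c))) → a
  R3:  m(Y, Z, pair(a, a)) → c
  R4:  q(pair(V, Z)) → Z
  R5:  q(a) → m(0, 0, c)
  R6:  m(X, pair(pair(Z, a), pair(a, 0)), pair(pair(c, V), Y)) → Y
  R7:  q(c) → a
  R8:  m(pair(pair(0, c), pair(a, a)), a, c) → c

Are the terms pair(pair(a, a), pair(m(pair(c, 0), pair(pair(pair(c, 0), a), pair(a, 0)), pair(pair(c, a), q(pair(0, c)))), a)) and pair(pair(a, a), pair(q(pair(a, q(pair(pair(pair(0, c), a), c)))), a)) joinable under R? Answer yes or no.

yes — NF(t₁) = pair(pair(a, a), pair(c, a)), NF(t₂) = pair(pair(a, a), pair(c, a))

Reduce t₁ = pair(pair(a, a), pair(m(pair(c, 0), pair(pair(pair(c, 0), a), pair(a, 0)), pair(pair(c, a), q(pair(0, c)))), a)):
1. pair(pair(a, a), pair(m(pair(c, 0), pair(pair(pair(c, 0), a), pair(a, 0)), pair(pair(c, a), q(pair(0, c)))), a))  →  pair(pair(a, a), pair(q(pair(0, c)), a))   [R6 at 2.1]
2. pair(pair(a, a), pair(q(pair(0, c)), a))  →  pair(pair(a, a), pair(c, a))   [R4 at 2.1]

Reduce t₂ = pair(pair(a, a), pair(q(pair(a, q(pair(pair(pair(0, c), a), c)))), a)):
1. pair(pair(a, a), pair(q(pair(a, q(pair(pair(pair(0, c), a), c)))), a))  →  pair(pair(a, a), pair(q(pair(pair(pair(0, c), a), c)), a))   [R4 at 2.1]
2. pair(pair(a, a), pair(q(pair(pair(pair(0, c), a), c)), a))  →  pair(pair(a, a), pair(c, a))   [R4 at 2.1]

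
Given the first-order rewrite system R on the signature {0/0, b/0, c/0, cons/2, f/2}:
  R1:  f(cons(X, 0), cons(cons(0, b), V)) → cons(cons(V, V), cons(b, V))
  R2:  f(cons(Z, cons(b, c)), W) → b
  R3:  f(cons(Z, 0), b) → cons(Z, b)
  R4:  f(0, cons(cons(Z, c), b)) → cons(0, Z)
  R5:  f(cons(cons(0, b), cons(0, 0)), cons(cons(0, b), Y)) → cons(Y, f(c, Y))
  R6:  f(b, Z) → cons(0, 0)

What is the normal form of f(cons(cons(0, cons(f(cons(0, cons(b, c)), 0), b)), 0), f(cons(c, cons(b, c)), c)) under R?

1. f(cons(cons(0, cons(f(cons(0, cons(b, c)), 0), b)), 0), f(cons(c, cons(b, c)), c))  →  f(cons(cons(0, cons(b, b)), 0), f(cons(c, cons(b, c)), c))   [R2 at 1.1.2.1]
2. f(cons(cons(0, cons(b, b)), 0), f(cons(c, cons(b, c)), c))  →  f(cons(cons(0, cons(b, b)), 0), b)   [R2 at 2]
3. f(cons(cons(0, cons(b, b)), 0), b)  →  cons(cons(0, cons(b, b)), b)   [R3 at ε]

cons(cons(0, cons(b, b)), b)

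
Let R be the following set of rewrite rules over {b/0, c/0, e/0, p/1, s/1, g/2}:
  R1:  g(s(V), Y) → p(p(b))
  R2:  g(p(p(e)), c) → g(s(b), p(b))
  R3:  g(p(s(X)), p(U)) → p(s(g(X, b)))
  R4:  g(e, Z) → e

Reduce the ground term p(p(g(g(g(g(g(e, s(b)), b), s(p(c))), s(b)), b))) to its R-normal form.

1. p(p(g(g(g(g(g(e, s(b)), b), s(p(c))), s(b)), b)))  →  p(p(g(g(g(g(e, b), s(p(c))), s(b)), b)))   [R4 at 1.1.1.1.1.1]
2. p(p(g(g(g(g(e, b), s(p(c))), s(b)), b)))  →  p(p(g(g(g(e, s(p(c))), s(b)), b)))   [R4 at 1.1.1.1.1]
3. p(p(g(g(g(e, s(p(c))), s(b)), b)))  →  p(p(g(g(e, s(b)), b)))   [R4 at 1.1.1.1]
4. p(p(g(g(e, s(b)), b)))  →  p(p(g(e, b)))   [R4 at 1.1.1]
5. p(p(g(e, b)))  →  p(p(e))   [R4 at 1.1]

p(p(e))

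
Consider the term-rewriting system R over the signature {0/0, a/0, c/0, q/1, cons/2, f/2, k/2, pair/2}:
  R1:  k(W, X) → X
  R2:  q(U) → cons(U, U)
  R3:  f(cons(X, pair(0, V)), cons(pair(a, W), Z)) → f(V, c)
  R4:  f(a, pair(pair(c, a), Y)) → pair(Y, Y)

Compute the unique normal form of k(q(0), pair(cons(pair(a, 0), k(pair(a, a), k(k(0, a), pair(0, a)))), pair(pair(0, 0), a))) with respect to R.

pair(cons(pair(a, 0), pair(0, a)), pair(pair(0, 0), a))

1. k(q(0), pair(cons(pair(a, 0), k(pair(a, a), k(k(0, a), pair(0, a)))), pair(pair(0, 0), a)))  →  pair(cons(pair(a, 0), k(pair(a, a), k(k(0, a), pair(0, a)))), pair(pair(0, 0), a))   [R1 at ε]
2. pair(cons(pair(a, 0), k(pair(a, a), k(k(0, a), pair(0, a)))), pair(pair(0, 0), a))  →  pair(cons(pair(a, 0), k(k(0, a), pair(0, a))), pair(pair(0, 0), a))   [R1 at 1.2]
3. pair(cons(pair(a, 0), k(k(0, a), pair(0, a))), pair(pair(0, 0), a))  →  pair(cons(pair(a, 0), pair(0, a)), pair(pair(0, 0), a))   [R1 at 1.2]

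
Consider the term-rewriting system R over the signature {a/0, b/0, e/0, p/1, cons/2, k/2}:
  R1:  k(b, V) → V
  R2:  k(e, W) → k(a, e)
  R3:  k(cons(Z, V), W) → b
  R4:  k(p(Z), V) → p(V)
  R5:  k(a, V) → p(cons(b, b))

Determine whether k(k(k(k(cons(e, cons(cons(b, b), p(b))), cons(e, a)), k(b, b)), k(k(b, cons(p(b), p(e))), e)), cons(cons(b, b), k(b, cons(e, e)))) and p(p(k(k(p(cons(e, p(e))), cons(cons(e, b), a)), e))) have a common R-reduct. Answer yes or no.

no — NF(t₁) = cons(cons(b, b), cons(e, e)), NF(t₂) = p(p(p(e)))

Reduce t₁ = k(k(k(k(cons(e, cons(cons(b, b), p(b))), cons(e, a)), k(b, b)), k(k(b, cons(p(b), p(e))), e)), cons(cons(b, b), k(b, cons(e, e)))):
1. k(k(k(k(cons(e, cons(cons(b, b), p(b))), cons(e, a)), k(b, b)), k(k(b, cons(p(b), p(e))), e)), cons(cons(b, b), k(b, cons(e, e))))  →  k(k(k(b, k(b, b)), k(k(b, cons(p(b), p(e))), e)), cons(cons(b, b), k(b, cons(e, e))))   [R3 at 1.1.1]
2. k(k(k(b, k(b, b)), k(k(b, cons(p(b), p(e))), e)), cons(cons(b, b), k(b, cons(e, e))))  →  k(k(k(b, b), k(k(b, cons(p(b), p(e))), e)), cons(cons(b, b), k(b, cons(e, e))))   [R1 at 1.1]
3. k(k(k(b, b), k(k(b, cons(p(b), p(e))), e)), cons(cons(b, b), k(b, cons(e, e))))  →  k(k(b, k(k(b, cons(p(b), p(e))), e)), cons(cons(b, b), k(b, cons(e, e))))   [R1 at 1.1]
4. k(k(b, k(k(b, cons(p(b), p(e))), e)), cons(cons(b, b), k(b, cons(e, e))))  →  k(k(k(b, cons(p(b), p(e))), e), cons(cons(b, b), k(b, cons(e, e))))   [R1 at 1]
5. k(k(k(b, cons(p(b), p(e))), e), cons(cons(b, b), k(b, cons(e, e))))  →  k(k(cons(p(b), p(e)), e), cons(cons(b, b), k(b, cons(e, e))))   [R1 at 1.1]
6. k(k(cons(p(b), p(e)), e), cons(cons(b, b), k(b, cons(e, e))))  →  k(b, cons(cons(b, b), k(b, cons(e, e))))   [R3 at 1]
7. k(b, cons(cons(b, b), k(b, cons(e, e))))  →  cons(cons(b, b), k(b, cons(e, e)))   [R1 at ε]
8. cons(cons(b, b), k(b, cons(e, e)))  →  cons(cons(b, b), cons(e, e))   [R1 at 2]

Reduce t₂ = p(p(k(k(p(cons(e, p(e))), cons(cons(e, b), a)), e))):
1. p(p(k(k(p(cons(e, p(e))), cons(cons(e, b), a)), e)))  →  p(p(k(p(cons(cons(e, b), a)), e)))   [R4 at 1.1.1]
2. p(p(k(p(cons(cons(e, b), a)), e)))  →  p(p(p(e)))   [R4 at 1.1]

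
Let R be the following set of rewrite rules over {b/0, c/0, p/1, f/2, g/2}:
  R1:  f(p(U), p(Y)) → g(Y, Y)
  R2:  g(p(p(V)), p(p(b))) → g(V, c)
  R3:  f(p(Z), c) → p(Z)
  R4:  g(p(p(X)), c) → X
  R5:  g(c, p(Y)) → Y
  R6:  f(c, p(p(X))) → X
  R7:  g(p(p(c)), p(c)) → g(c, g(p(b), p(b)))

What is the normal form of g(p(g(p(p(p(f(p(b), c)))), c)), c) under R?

p(b)

1. g(p(g(p(p(p(f(p(b), c)))), c)), c)  →  g(p(p(f(p(b), c))), c)   [R4 at 1.1]
2. g(p(p(f(p(b), c))), c)  →  f(p(b), c)   [R4 at ε]
3. f(p(b), c)  →  p(b)   [R3 at ε]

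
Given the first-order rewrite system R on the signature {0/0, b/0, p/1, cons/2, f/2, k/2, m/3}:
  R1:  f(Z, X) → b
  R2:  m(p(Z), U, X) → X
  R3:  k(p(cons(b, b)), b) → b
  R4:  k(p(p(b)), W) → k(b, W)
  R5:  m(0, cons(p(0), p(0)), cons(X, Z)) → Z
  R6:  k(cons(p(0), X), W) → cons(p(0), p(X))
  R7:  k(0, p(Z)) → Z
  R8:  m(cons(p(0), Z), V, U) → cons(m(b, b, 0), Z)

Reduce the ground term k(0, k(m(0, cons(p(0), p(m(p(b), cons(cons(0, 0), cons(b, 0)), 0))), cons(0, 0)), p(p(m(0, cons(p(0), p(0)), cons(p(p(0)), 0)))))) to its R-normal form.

0

1. k(0, k(m(0, cons(p(0), p(m(p(b), cons(cons(0, 0), cons(b, 0)), 0))), cons(0, 0)), p(p(m(0, cons(p(0), p(0)), cons(p(p(0)), 0))))))  →  k(0, k(m(0, cons(p(0), p(0)), cons(0, 0)), p(p(m(0, cons(p(0), p(0)), cons(p(p(0)), 0))))))   [R2 at 2.1.2.2.1]
2. k(0, k(m(0, cons(p(0), p(0)), cons(0, 0)), p(p(m(0, cons(p(0), p(0)), cons(p(p(0)), 0))))))  →  k(0, k(0, p(p(m(0, cons(p(0), p(0)), cons(p(p(0)), 0))))))   [R5 at 2.1]
3. k(0, k(0, p(p(m(0, cons(p(0), p(0)), cons(p(p(0)), 0))))))  →  k(0, p(m(0, cons(p(0), p(0)), cons(p(p(0)), 0))))   [R7 at 2]
4. k(0, p(m(0, cons(p(0), p(0)), cons(p(p(0)), 0))))  →  m(0, cons(p(0), p(0)), cons(p(p(0)), 0))   [R7 at ε]
5. m(0, cons(p(0), p(0)), cons(p(p(0)), 0))  →  0   [R5 at ε]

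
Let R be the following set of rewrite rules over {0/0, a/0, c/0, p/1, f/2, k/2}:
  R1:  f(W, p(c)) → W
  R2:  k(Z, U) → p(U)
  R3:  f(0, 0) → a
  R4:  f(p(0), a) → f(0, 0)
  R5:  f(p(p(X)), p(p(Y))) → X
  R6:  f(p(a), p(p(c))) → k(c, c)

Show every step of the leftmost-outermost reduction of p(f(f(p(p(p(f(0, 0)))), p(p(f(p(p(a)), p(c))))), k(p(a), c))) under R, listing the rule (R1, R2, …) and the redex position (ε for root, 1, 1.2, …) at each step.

p(p(a))

1. p(f(f(p(p(p(f(0, 0)))), p(p(f(p(p(a)), p(c))))), k(p(a), c)))  →  p(f(p(f(0, 0)), k(p(a), c)))   [R5 at 1.1]
2. p(f(p(f(0, 0)), k(p(a), c)))  →  p(f(p(a), k(p(a), c)))   [R3 at 1.1.1]
3. p(f(p(a), k(p(a), c)))  →  p(f(p(a), p(c)))   [R2 at 1.2]
4. p(f(p(a), p(c)))  →  p(p(a))   [R1 at 1]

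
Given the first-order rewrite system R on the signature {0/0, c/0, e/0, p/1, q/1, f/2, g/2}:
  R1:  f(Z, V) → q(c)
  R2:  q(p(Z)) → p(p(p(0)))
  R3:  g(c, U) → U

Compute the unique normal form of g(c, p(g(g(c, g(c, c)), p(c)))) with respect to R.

p(p(c))

1. g(c, p(g(g(c, g(c, c)), p(c))))  →  p(g(g(c, g(c, c)), p(c)))   [R3 at ε]
2. p(g(g(c, g(c, c)), p(c)))  →  p(g(g(c, c), p(c)))   [R3 at 1.1]
3. p(g(g(c, c), p(c)))  →  p(g(c, p(c)))   [R3 at 1.1]
4. p(g(c, p(c)))  →  p(p(c))   [R3 at 1]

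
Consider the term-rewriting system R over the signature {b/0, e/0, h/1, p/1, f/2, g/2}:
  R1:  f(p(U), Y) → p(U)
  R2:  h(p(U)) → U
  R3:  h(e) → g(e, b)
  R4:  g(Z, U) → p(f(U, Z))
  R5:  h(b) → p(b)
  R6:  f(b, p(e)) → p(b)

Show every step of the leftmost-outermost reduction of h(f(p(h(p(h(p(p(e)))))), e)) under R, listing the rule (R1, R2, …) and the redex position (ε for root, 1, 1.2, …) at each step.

p(e)

1. h(f(p(h(p(h(p(p(e)))))), e))  →  h(p(h(p(h(p(p(e)))))))   [R1 at 1]
2. h(p(h(p(h(p(p(e)))))))  →  h(p(h(p(p(e)))))   [R2 at ε]
3. h(p(h(p(p(e)))))  →  h(p(p(e)))   [R2 at ε]
4. h(p(p(e)))  →  p(e)   [R2 at ε]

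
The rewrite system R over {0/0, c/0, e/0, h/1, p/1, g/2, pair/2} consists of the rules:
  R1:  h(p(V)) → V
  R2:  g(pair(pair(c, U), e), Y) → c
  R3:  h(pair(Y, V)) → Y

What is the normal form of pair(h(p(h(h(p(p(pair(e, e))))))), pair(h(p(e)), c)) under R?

pair(pair(e, e), pair(e, c))

1. pair(h(p(h(h(p(p(pair(e, e))))))), pair(h(p(e)), c))  →  pair(h(h(p(p(pair(e, e))))), pair(h(p(e)), c))   [R1 at 1]
2. pair(h(h(p(p(pair(e, e))))), pair(h(p(e)), c))  →  pair(h(p(pair(e, e))), pair(h(p(e)), c))   [R1 at 1.1]
3. pair(h(p(pair(e, e))), pair(h(p(e)), c))  →  pair(pair(e, e), pair(h(p(e)), c))   [R1 at 1]
4. pair(pair(e, e), pair(h(p(e)), c))  →  pair(pair(e, e), pair(e, c))   [R1 at 2.1]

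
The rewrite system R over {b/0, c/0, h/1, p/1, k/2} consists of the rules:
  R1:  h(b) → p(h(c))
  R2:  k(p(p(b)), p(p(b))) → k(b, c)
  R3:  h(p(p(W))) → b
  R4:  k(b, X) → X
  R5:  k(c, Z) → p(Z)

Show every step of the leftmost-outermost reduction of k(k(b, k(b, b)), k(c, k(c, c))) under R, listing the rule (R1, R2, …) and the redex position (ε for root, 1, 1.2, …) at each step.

1. k(k(b, k(b, b)), k(c, k(c, c)))  →  k(k(b, b), k(c, k(c, c)))   [R4 at 1]
2. k(k(b, b), k(c, k(c, c)))  →  k(b, k(c, k(c, c)))   [R4 at 1]
3. k(b, k(c, k(c, c)))  →  k(c, k(c, c))   [R4 at ε]
4. k(c, k(c, c))  →  p(k(c, c))   [R5 at ε]
5. p(k(c, c))  →  p(p(c))   [R5 at 1]

p(p(c))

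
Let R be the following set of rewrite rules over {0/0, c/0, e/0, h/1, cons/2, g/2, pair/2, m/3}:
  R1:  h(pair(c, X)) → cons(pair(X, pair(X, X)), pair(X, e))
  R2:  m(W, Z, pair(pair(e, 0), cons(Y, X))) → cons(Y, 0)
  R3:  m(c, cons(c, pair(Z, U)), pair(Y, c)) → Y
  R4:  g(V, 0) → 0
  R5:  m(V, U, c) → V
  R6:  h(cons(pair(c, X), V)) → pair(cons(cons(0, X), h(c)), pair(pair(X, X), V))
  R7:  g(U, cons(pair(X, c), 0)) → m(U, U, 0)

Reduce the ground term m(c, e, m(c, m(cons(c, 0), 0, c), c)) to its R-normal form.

c

1. m(c, e, m(c, m(cons(c, 0), 0, c), c))  →  m(c, e, c)   [R5 at 3]
2. m(c, e, c)  →  c   [R5 at ε]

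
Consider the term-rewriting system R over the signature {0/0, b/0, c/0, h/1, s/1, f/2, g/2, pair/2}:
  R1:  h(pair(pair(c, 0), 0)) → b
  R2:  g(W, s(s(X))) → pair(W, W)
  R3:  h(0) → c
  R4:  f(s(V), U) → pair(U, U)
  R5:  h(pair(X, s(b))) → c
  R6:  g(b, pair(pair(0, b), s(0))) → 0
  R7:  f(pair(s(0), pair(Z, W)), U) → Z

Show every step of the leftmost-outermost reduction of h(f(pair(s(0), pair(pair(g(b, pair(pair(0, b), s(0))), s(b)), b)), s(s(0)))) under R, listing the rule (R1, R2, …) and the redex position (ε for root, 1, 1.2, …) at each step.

1. h(f(pair(s(0), pair(pair(g(b, pair(pair(0, b), s(0))), s(b)), b)), s(s(0))))  →  h(pair(g(b, pair(pair(0, b), s(0))), s(b)))   [R7 at 1]
2. h(pair(g(b, pair(pair(0, b), s(0))), s(b)))  →  c   [R5 at ε]

c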